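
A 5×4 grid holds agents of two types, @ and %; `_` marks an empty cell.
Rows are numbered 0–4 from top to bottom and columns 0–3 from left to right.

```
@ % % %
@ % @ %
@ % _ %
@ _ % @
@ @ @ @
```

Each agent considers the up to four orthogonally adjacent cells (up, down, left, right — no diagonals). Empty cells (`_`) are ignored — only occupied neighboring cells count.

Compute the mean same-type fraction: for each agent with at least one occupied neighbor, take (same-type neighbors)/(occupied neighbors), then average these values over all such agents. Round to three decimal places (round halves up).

0.630

(0,0)@ 1/2
(0,1)% 2/3
(0,2)% 2/3
(0,3)% 2/2
(1,0)@ 2/3
(1,1)% 2/4
(1,2)@ 0/3
(1,3)% 2/3
(2,0)@ 2/3
(2,1)% 1/2
(2,3)% 1/2
(3,0)@ 2/2
(3,2)% 0/2
(3,3)@ 1/3
(4,0)@ 2/2
(4,1)@ 2/2
(4,2)@ 2/3
(4,3)@ 2/2
Sum over 18 agents: 1/2 + 2/3 + 2/3 + 2/2 + 2/3 + 2/4 + 0/3 + 2/3 + 2/3 + 1/2 + 1/2 + 2/2 + 0/2 + 1/3 + 2/2 + 2/2 + 2/3 + 2/2 = 34/3; mean = 34/3 ÷ 18 = 17/27 = 0.629629… → 0.630.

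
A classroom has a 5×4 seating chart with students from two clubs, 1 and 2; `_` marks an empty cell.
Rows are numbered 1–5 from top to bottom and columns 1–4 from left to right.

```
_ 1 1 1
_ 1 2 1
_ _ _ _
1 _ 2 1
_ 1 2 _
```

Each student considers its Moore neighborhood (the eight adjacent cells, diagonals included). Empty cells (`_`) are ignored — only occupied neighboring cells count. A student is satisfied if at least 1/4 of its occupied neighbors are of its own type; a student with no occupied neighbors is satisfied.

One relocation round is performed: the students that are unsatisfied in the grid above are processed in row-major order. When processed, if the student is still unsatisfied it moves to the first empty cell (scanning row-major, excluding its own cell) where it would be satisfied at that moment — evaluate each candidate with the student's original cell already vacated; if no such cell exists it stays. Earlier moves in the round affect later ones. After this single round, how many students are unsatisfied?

0

Initially unsatisfied (in order): (2,3), (4,4).
  (2,3) → (3,2).
  (4,4) → (1,1).
Resulting grid:
1 1 1 1
_ 1 _ 1
_ 2 _ _
1 _ 2 _
_ 1 2 _
All satisfied now.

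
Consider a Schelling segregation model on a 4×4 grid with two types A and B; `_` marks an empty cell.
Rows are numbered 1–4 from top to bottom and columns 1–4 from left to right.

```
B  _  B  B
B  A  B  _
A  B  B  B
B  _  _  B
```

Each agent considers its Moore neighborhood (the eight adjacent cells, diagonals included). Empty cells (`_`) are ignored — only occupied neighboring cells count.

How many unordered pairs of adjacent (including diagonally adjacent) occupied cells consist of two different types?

Scan each occupied cell's neighbors to the right and below (and the two forward diagonals) so each pair is counted once.
From row 1: 2 unlike of 6 pairs (running 2/6).
From row 2: 5 unlike of 10 pairs (running 7/16).
From row 3: 2 unlike of 7 pairs (running 9/23).
Total adjacent occupied pairs: 23; unlike-type pairs: 9.

9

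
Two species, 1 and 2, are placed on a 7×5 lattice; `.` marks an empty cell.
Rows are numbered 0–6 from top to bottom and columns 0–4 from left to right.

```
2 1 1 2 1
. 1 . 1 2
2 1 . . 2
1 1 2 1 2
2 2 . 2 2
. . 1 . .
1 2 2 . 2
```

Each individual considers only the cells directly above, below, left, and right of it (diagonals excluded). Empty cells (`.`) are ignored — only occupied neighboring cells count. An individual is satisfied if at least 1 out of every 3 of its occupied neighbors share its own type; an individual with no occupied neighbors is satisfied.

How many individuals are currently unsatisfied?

(0,0)2 0/1 not
(0,1)1 2/3 satisfied
(0,2)1 1/2 satisfied
(0,3)2 0/3 not
(0,4)1 0/2 not
(1,1)1 2/2 satisfied
(1,3)1 0/2 not
(1,4)2 1/3 satisfied
(2,0)2 0/2 not
(2,1)1 2/3 satisfied
(2,4)2 2/2 satisfied
(3,0)1 1/3 satisfied
(3,1)1 2/4 satisfied
(3,2)2 0/2 not
(3,3)1 0/3 not
(3,4)2 2/3 satisfied
(4,0)2 1/2 satisfied
(4,1)2 1/2 satisfied
(4,3)2 1/2 satisfied
(4,4)2 2/2 satisfied
(5,2)1 0/1 not
(6,0)1 0/1 not
(6,1)2 1/2 satisfied
(6,2)2 1/2 satisfied
(6,4)2 0/0 satisfied
Unsatisfied: (0,0), (0,3), (0,4), (1,3), (2,0), (3,2), (3,3), (5,2), (6,0) — 9 in total.

9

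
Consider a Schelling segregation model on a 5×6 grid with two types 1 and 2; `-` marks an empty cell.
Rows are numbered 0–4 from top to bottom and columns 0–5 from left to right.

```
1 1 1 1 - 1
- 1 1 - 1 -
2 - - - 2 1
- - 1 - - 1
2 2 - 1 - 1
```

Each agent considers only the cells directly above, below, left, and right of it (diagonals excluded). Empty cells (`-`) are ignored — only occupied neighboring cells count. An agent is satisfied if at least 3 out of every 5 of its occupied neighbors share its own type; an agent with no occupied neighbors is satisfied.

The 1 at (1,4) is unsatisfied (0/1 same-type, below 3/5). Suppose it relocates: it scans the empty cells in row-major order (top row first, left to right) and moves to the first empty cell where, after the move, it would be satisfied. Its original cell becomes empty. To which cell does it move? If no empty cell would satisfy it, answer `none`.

Vacating (1,4). Empty cells in order:
  (0,4): 2/2 same-type → satisfied — stop here.

(0,4)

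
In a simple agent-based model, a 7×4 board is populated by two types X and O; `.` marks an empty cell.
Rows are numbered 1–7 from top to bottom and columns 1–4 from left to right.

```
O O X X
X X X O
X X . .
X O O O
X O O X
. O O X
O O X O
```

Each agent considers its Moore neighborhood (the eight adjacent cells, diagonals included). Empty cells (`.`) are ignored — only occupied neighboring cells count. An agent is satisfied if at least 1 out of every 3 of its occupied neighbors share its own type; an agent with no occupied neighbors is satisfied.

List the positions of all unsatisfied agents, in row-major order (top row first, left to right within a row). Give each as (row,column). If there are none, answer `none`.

(1,1)O 1/3 satisfied
(1,2)O 1/5 not
(1,3)X 3/5 satisfied
(1,4)X 2/3 satisfied
(2,1)X 3/5 satisfied
(2,2)X 5/7 satisfied
(2,3)X 4/6 satisfied
(2,4)O 0/3 not
(3,1)X 4/5 satisfied
(3,2)X 5/7 satisfied
(4,1)X 3/5 satisfied
(4,2)O 3/7 satisfied
(4,3)O 4/6 satisfied
(4,4)O 2/3 satisfied
(5,1)X 1/4 not
(5,2)O 5/7 satisfied
(5,3)O 6/8 satisfied
(5,4)X 1/5 not
(6,2)O 5/7 satisfied
(6,3)O 5/8 satisfied
(6,4)X 2/5 satisfied
(7,1)O 2/2 satisfied
(7,2)O 3/4 satisfied
(7,3)X 1/5 not
(7,4)O 1/3 satisfied

(1,2), (2,4), (5,1), (5,4), (7,3)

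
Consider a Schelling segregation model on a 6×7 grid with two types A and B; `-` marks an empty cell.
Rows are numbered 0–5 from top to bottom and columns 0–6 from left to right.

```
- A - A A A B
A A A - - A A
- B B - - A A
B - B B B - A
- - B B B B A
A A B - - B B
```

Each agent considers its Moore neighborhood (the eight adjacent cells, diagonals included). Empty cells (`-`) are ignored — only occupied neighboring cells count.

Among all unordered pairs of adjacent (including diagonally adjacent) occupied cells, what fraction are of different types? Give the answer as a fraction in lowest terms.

1/4

Scan each occupied cell's neighbors to the right and below (and the two forward diagonals) so each pair is counted once.
Row 0: A(0,1)–A(1,1)= A(0,1)–A(1,2)= A(0,1)–A(1,0)= A(0,3)–A(0,4)= A(0,3)–A(1,2)= A(0,4)–A(0,5)= A(0,4)–A(1,5)= A(0,5)–B(0,6)≠ A(0,5)–A(1,5)= A(0,5)–A(1,6)= B(0,6)–A(1,6)≠ B(0,6)–A(1,5)≠  → 3/12 unlike.
Row 1: A(1,0)–A(1,1)= A(1,0)–B(2,1)≠ A(1,1)–A(1,2)= A(1,1)–B(2,1)≠ A(1,1)–B(2,2)≠ A(1,2)–B(2,2)≠ A(1,2)–B(2,1)≠ A(1,5)–A(1,6)= A(1,5)–A(2,5)= A(1,5)–A(2,6)= A(1,6)–A(2,6)= A(1,6)–A(2,5)=  → 5/12 unlike.
Row 2: B(2,1)–B(2,2)= B(2,1)–B(3,2)= B(2,1)–B(3,0)= B(2,2)–B(3,2)= B(2,2)–B(3,3)= A(2,5)–A(2,6)= A(2,5)–A(3,6)= A(2,5)–B(3,4)≠ A(2,6)–A(3,6)=  → 1/9 unlike.
Row 3: B(3,2)–B(3,3)= B(3,2)–B(4,2)= B(3,2)–B(4,3)= B(3,3)–B(3,4)= B(3,3)–B(4,3)= B(3,3)–B(4,4)= B(3,3)–B(4,2)= B(3,4)–B(4,4)= B(3,4)–B(4,5)= B(3,4)–B(4,3)= A(3,6)–A(4,6)= A(3,6)–B(4,5)≠  → 1/12 unlike.
Row 4: B(4,2)–B(4,3)= B(4,2)–B(5,2)= B(4,2)–A(5,1)≠ B(4,3)–B(4,4)= B(4,3)–B(5,2)= B(4,4)–B(4,5)= B(4,4)–B(5,5)= B(4,5)–A(4,6)≠ B(4,5)–B(5,5)= B(4,5)–B(5,6)= A(4,6)–B(5,6)≠ A(4,6)–B(5,5)≠  → 4/12 unlike.
Row 5: A(5,0)–A(5,1)= A(5,1)–B(5,2)≠ B(5,5)–B(5,6)=  → 1/3 unlike.
Total adjacent occupied pairs: 60; unlike-type pairs: 15.
15/60 reduces to 1/4.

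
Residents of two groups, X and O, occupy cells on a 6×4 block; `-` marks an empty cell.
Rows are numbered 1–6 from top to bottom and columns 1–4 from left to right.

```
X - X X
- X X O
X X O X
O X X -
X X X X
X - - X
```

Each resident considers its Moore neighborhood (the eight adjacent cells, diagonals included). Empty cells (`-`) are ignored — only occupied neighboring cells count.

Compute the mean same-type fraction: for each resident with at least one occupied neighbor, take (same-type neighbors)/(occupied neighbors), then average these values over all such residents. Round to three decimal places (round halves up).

(1,1)X 1/1
(1,3)X 3/4
(1,4)X 2/3
(2,2)X 5/6
(2,3)X 5/7
(2,4)O 1/5
(3,1)X 3/4
(3,2)X 5/7
(3,3)O 1/7
(3,4)X 2/4
(4,1)O 0/5
(4,2)X 6/8
(4,3)X 6/7
(5,1)X 3/4
(5,2)X 5/6
(5,3)X 5/5
(5,4)X 3/3
(6,1)X 2/2
(6,4)X 2/2
Sum over 19 residents: 1/1 + 3/4 + 2/3 + 5/6 + 5/7 + 1/5 + 3/4 + 5/7 + 1/7 + 2/4 + 0/5 + 6/8 + 6/7 + 3/4 + 5/6 + 5/5 + 3/3 + 2/2 + 2/2 = 2827/210; mean = 2827/210 ÷ 19 = 2827/3990 = 0.708521… → 0.709.

0.709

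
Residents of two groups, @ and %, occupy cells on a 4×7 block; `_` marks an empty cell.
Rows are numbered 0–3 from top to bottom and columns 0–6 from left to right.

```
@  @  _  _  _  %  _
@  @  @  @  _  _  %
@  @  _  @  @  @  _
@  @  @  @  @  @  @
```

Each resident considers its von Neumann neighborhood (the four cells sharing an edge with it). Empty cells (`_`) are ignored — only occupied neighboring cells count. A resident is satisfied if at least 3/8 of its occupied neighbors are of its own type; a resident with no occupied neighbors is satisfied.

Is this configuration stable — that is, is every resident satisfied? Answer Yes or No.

Row 0: (0,0)@ 2/2 satisfied · (0,1)@ 2/2 satisfied · (0,5)% 0/0 satisfied
Row 1: (1,0)@ 3/3 satisfied · (1,1)@ 4/4 satisfied · (1,2)@ 2/2 satisfied · (1,3)@ 2/2 satisfied · (1,6)% 0/0 satisfied
Row 2: (2,0)@ 3/3 satisfied · (2,1)@ 3/3 satisfied · (2,3)@ 3/3 satisfied · (2,4)@ 3/3 satisfied · (2,5)@ 2/2 satisfied
Row 3: (3,0)@ 2/2 satisfied · (3,1)@ 3/3 satisfied · (3,2)@ 2/2 satisfied · (3,3)@ 3/3 satisfied · (3,4)@ 3/3 satisfied · (3,5)@ 3/3 satisfied · (3,6)@ 1/1 satisfied
All meet the threshold, so the configuration is stable.

Yes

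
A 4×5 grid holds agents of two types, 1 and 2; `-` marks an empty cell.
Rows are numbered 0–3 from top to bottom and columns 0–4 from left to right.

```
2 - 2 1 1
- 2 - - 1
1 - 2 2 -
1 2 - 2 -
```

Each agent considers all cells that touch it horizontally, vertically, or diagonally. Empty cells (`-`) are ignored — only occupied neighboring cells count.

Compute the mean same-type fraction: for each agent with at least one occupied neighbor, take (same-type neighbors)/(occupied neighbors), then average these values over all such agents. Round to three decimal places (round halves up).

0.701

(0,0)2 1/1
(0,2)2 1/2
(0,3)1 2/3
(0,4)1 2/2
(1,1)2 3/4
(1,4)1 2/3
(2,0)1 1/3
(2,2)2 4/4
(2,3)2 2/3
(3,0)1 1/2
(3,1)2 1/3
(3,3)2 2/2
Sum over 12 agents: 1/1 + 1/2 + 2/3 + 2/2 + 3/4 + 2/3 + 1/3 + 4/4 + 2/3 + 1/2 + 1/3 + 2/2 = 101/12; mean = 101/12 ÷ 12 = 101/144 = 0.701388… → 0.701.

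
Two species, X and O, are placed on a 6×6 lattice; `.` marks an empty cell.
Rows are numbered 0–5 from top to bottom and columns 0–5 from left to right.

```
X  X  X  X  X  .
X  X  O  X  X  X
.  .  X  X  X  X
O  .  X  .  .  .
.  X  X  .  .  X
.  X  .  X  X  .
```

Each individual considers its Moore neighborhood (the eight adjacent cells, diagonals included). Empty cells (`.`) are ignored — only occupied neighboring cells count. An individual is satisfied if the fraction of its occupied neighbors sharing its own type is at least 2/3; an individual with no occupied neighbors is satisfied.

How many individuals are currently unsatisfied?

2

Row 0: (0,0)X 3/3 satisfied · (0,1)X 4/5 satisfied · (0,2)X 4/5 satisfied · (0,3)X 4/5 satisfied · (0,4)X 4/4 satisfied
Row 1: (1,0)X 3/3 satisfied · (1,1)X 5/6 satisfied · (1,2)O 0/7 not · (1,3)X 7/8 satisfied · (1,4)X 7/7 satisfied · (1,5)X 4/4 satisfied
Row 2: (2,2)X 4/5 satisfied · (2,3)X 5/6 satisfied · (2,4)X 5/5 satisfied · (2,5)X 3/3 satisfied
Row 3: (3,0)O 0/1 not · (3,2)X 4/4 satisfied
Row 4: (4,1)X 3/4 satisfied · (4,2)X 4/4 satisfied · (4,5)X 1/1 satisfied
Row 5: (5,1)X 2/2 satisfied · (5,3)X 2/2 satisfied · (5,4)X 2/2 satisfied
Unsatisfied: (1,2), (3,0) — 2 in total.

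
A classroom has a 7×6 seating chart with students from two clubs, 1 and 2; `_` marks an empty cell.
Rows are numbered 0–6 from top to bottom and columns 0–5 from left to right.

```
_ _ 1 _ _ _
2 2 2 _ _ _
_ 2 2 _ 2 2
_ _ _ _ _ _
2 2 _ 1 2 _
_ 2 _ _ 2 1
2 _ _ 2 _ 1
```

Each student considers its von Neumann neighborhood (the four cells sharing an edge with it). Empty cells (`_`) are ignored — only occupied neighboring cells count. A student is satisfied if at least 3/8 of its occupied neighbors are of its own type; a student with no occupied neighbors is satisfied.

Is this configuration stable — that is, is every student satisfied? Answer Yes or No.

No

Row 0: (0,2)1 0/1 ✗
Row 1: (1,0)2 1/1 ✓ · (1,1)2 3/3 ✓ · (1,2)2 2/3 ✓
Row 2: (2,1)2 2/2 ✓ · (2,2)2 2/2 ✓ · (2,4)2 1/1 ✓ · (2,5)2 1/1 ✓
Row 4: (4,0)2 1/1 ✓ · (4,1)2 2/2 ✓ · (4,3)1 0/1 ✗ · (4,4)2 1/2 ✓
Row 5: (5,1)2 1/1 ✓ · (5,4)2 1/2 ✓ · (5,5)1 1/2 ✓
Row 6: (6,0)2 0/0 ✓ · (6,3)2 0/0 ✓ · (6,5)1 1/1 ✓
For instance (0,2) has only 0/1 same-type neighbors, below 3/8.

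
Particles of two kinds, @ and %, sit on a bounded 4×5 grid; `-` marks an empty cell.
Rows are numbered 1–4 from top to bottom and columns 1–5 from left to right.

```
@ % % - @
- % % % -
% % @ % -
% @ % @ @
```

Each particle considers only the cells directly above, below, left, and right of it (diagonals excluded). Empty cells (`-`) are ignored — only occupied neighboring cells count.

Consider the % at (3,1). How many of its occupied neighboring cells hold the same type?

2

Occupied neighbors of (3,1): (4,1)=%, (3,2)=%.
Same type (%): 2 of 2.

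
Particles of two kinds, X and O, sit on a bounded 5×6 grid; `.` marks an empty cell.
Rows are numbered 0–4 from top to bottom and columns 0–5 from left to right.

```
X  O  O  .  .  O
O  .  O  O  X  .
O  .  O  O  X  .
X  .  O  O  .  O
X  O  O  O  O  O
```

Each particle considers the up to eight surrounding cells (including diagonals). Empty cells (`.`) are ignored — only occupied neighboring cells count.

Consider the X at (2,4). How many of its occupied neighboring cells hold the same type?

Occupied neighbors of (2,4): (1,3)=O, (1,4)=X, (2,3)=O, (3,3)=O, (3,5)=O.
Same type (X): 1 of 5.

1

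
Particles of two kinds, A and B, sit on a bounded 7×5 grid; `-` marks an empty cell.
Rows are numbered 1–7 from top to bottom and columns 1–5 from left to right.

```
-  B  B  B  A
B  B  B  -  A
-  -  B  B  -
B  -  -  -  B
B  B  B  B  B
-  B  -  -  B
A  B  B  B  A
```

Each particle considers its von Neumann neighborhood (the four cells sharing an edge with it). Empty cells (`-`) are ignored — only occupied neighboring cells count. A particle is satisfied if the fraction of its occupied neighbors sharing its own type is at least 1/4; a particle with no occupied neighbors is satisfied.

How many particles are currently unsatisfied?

2

Row 1: (1,2)B 2/2 satisfied · (1,3)B 3/3 satisfied · (1,4)B 1/2 satisfied · (1,5)A 1/2 satisfied
Row 2: (2,1)B 1/1 satisfied · (2,2)B 3/3 satisfied · (2,3)B 3/3 satisfied · (2,5)A 1/1 satisfied
Row 3: (3,3)B 2/2 satisfied · (3,4)B 1/1 satisfied
Row 4: (4,1)B 1/1 satisfied · (4,5)B 1/1 satisfied
Row 5: (5,1)B 2/2 satisfied · (5,2)B 3/3 satisfied · (5,3)B 2/2 satisfied · (5,4)B 2/2 satisfied · (5,5)B 3/3 satisfied
Row 6: (6,2)B 2/2 satisfied · (6,5)B 1/2 satisfied
Row 7: (7,1)A 0/1 not · (7,2)B 2/3 satisfied · (7,3)B 2/2 satisfied · (7,4)B 1/2 satisfied · (7,5)A 0/2 not
Unsatisfied: (7,1), (7,5) — 2 in total.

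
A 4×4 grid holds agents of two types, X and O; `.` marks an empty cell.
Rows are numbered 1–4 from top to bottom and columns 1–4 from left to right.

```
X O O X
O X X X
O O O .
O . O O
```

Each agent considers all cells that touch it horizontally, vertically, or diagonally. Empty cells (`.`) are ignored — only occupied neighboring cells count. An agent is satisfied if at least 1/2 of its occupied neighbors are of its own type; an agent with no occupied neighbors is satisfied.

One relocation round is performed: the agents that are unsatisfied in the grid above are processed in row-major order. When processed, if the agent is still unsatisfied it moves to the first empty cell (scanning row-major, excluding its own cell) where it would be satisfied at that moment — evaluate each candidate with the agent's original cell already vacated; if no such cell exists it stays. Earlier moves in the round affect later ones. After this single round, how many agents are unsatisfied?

Initially unsatisfied (in order): (1,1), (1,2), (1,3), (2,2), (2,3).
  (1,1): no empty cell satisfies it; stays.
  (1,2) → (3,4).
  (1,3) → (4,2).
  (2,2) → (1,2).
  (2,3): now satisfied by earlier moves; stays.
Resulting grid:
X X . X
O . X X
O O O O
O O O O
All satisfied now.

0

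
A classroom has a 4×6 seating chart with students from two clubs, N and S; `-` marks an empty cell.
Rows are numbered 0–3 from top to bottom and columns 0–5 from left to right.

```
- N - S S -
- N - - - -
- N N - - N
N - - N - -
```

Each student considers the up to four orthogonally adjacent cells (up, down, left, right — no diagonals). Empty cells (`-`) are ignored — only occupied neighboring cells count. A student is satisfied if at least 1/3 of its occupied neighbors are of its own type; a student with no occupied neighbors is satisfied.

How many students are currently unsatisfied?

Row 0: (0,1)N 1/1 satisfied · (0,3)S 1/1 satisfied · (0,4)S 1/1 satisfied
Row 1: (1,1)N 2/2 satisfied
Row 2: (2,1)N 2/2 satisfied · (2,2)N 1/1 satisfied · (2,5)N 0/0 satisfied
Row 3: (3,0)N 0/0 satisfied · (3,3)N 0/0 satisfied
Every one meets the threshold.

0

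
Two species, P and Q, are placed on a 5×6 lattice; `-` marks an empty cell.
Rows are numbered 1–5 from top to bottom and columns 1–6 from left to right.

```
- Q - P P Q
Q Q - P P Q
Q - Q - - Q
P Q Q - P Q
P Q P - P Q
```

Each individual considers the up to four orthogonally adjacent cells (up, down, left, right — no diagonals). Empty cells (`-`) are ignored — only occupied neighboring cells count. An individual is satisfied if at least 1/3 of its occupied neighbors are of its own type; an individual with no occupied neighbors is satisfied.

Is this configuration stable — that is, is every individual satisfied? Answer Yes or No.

Row 1: (1,2)Q 1/1 ✓ · (1,4)P 2/2 ✓ · (1,5)P 2/3 ✓ · (1,6)Q 1/2 ✓
Row 2: (2,1)Q 2/2 ✓ · (2,2)Q 2/2 ✓ · (2,4)P 2/2 ✓ · (2,5)P 2/3 ✓ · (2,6)Q 2/3 ✓
Row 3: (3,1)Q 1/2 ✓ · (3,3)Q 1/1 ✓ · (3,6)Q 2/2 ✓
Row 4: (4,1)P 1/3 ✓ · (4,2)Q 2/3 ✓ · (4,3)Q 2/3 ✓ · (4,5)P 1/2 ✓ · (4,6)Q 2/3 ✓
Row 5: (5,1)P 1/2 ✓ · (5,2)Q 1/3 ✓ · (5,3)P 0/2 ✗ · (5,5)P 1/2 ✓ · (5,6)Q 1/2 ✓
For instance (5,3) has only 0/2 same-type neighbors, below 1/3.

No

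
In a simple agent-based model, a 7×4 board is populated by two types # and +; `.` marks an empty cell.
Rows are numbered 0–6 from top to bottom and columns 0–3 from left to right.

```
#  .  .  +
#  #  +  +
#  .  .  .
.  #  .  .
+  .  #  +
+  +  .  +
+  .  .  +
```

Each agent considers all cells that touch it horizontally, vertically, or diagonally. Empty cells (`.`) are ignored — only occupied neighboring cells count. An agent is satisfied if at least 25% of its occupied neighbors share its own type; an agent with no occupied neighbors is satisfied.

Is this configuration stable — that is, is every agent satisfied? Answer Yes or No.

Row 0: (0,0)# 2/2 ✓ · (0,3)+ 2/2 ✓
Row 1: (1,0)# 3/3 ✓ · (1,1)# 3/4 ✓ · (1,2)+ 2/3 ✓ · (1,3)+ 2/2 ✓
Row 2: (2,0)# 3/3 ✓
Row 3: (3,1)# 2/3 ✓
Row 4: (4,0)+ 2/3 ✓ · (4,2)# 1/4 ✓ · (4,3)+ 1/2 ✓
Row 5: (5,0)+ 3/3 ✓ · (5,1)+ 3/4 ✓ · (5,3)+ 2/3 ✓
Row 6: (6,0)+ 2/2 ✓ · (6,3)+ 1/1 ✓
All meet the threshold, so the configuration is stable.

Yes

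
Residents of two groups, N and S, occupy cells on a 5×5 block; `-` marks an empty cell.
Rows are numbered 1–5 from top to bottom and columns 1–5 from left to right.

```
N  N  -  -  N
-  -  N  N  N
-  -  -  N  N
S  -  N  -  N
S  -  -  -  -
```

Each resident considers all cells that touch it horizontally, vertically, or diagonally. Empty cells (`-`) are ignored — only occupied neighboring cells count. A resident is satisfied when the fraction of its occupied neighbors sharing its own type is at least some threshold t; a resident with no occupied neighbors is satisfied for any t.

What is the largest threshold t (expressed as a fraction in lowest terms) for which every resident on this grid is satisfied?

Row 1: (1,1)N 1/1 · (1,2)N 2/2 · (1,5)N 2/2
Row 2: (2,3)N 3/3 · (2,4)N 5/5 · (2,5)N 4/4
Row 3: (3,4)N 6/6 · (3,5)N 4/4
Row 4: (4,1)S 1/1 · (4,3)N 1/1 · (4,5)N 2/2
Row 5: (5,1)S 1/1
The smallest same-type fraction is 1/1 at (1,1), which reduces to 1/1. Any threshold above that leaves this resident unsatisfied.

1/1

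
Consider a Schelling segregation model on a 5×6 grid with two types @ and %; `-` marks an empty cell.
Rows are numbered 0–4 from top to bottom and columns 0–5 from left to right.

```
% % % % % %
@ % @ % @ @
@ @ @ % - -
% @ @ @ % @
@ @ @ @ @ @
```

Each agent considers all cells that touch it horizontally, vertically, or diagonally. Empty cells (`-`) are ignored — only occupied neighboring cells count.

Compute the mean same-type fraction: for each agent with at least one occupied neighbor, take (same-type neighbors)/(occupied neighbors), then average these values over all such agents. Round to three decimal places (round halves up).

(0,0)% 2/3
(0,1)% 3/5
(0,2)% 4/5
(0,3)% 3/5
(0,4)% 3/5
(0,5)% 1/3
(1,0)@ 2/5
(1,1)% 3/8
(1,2)@ 2/8
(1,3)% 4/7
(1,4)@ 1/6
(1,5)@ 1/3
(2,0)@ 3/5
(2,1)@ 6/8
(2,2)@ 5/8
(2,3)% 2/7
(3,0)% 0/5
(3,1)@ 7/8
(3,2)@ 7/8
(3,3)@ 5/7
(3,4)% 1/6
(3,5)@ 2/3
(4,0)@ 2/3
(4,1)@ 4/5
(4,2)@ 5/5
(4,3)@ 4/5
(4,4)@ 4/5
(4,5)@ 2/3
Sum over 28 agents: 2/3 + 3/5 + 4/5 + 3/5 + 3/5 + 1/3 + 2/5 + 3/8 + 2/8 + 4/7 + 1/6 + 1/3 + 3/5 + 6/8 + 5/8 + 2/7 + 0/5 + 7/8 + 7/8 + 5/7 + 1/6 + 2/3 + 2/3 + 4/5 + 5/5 + 4/5 + 4/5 + 2/3 = 1343/84; mean = 1343/84 ÷ 28 = 1343/2352 = 0.571003… → 0.571.

0.571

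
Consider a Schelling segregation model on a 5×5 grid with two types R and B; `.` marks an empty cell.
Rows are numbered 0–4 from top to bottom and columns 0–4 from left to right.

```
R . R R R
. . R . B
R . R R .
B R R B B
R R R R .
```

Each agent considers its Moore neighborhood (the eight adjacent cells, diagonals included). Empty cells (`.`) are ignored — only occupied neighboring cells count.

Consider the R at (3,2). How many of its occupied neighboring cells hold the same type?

6

Occupied neighbors of (3,2): (2,2)=R, (2,3)=R, (3,1)=R, (3,3)=B, (4,1)=R, (4,2)=R, (4,3)=R.
Same type (R): 6 of 7.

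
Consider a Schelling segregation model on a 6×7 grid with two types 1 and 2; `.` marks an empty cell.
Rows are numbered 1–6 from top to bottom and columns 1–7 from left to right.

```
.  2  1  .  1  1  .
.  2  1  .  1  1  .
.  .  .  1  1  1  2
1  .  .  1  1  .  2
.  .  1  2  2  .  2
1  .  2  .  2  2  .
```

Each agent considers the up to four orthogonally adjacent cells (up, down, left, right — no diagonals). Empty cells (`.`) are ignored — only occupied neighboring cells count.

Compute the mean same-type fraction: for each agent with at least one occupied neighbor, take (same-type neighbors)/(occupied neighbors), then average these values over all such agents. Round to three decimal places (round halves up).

0.705

Row 1: (1,2)2 1/2 · (1,3)1 1/2 · (1,5)1 2/2 · (1,6)1 2/2
Row 2: (2,2)2 1/2 · (2,3)1 1/2 · (2,5)1 3/3 · (2,6)1 3/3
Row 3: (3,4)1 2/2 · (3,5)1 4/4 · (3,6)1 2/3 · (3,7)2 1/2
Row 4: (4,1)1 — no occupied neighbors · (4,4)1 2/3 · (4,5)1 2/3 · (4,7)2 2/2
Row 5: (5,3)1 0/2 · (5,4)2 1/3 · (5,5)2 2/3 · (5,7)2 1/1
Row 6: (6,1)1 — no occupied neighbors · (6,3)2 0/1 · (6,5)2 2/2 · (6,6)2 1/1
Sum over 22 agents: 1/2 + 1/2 + 2/2 + 2/2 + 1/2 + 1/2 + 3/3 + 3/3 + 2/2 + 4/4 + 2/3 + 1/2 + 2/3 + 2/3 + 2/2 + 0/2 + 1/3 + 2/3 + 1/1 + 0/1 + 2/2 + 1/1 = 31/2; mean = 31/2 ÷ 22 = 31/44 = 0.704545… → 0.705.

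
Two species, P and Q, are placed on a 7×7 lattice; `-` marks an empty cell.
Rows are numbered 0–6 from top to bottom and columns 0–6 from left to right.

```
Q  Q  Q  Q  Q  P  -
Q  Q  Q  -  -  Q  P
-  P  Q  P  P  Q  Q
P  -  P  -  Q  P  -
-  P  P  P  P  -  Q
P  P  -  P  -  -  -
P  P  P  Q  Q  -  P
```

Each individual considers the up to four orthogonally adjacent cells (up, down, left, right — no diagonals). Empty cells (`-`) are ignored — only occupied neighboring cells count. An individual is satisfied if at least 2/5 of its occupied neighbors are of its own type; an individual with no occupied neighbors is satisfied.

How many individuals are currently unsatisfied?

9

(0,0)Q 2/2 ok
(0,1)Q 3/3 ok
(0,2)Q 3/3 ok
(0,3)Q 2/2 ok
(0,4)Q 1/2 ok
(0,5)P 0/2 unhappy
(1,0)Q 2/2 ok
(1,1)Q 3/4 ok
(1,2)Q 3/3 ok
(1,5)Q 1/3 unhappy
(1,6)P 0/2 unhappy
(2,1)P 0/2 unhappy
(2,2)Q 1/4 unhappy
(2,3)P 1/2 ok
(2,4)P 1/3 unhappy
(2,5)Q 2/4 ok
(2,6)Q 1/2 ok
(3,0)P 0/0 ok
(3,2)P 1/2 ok
(3,4)Q 0/3 unhappy
(3,5)P 0/2 unhappy
(4,1)P 2/2 ok
(4,2)P 3/3 ok
(4,3)P 3/3 ok
(4,4)P 1/2 ok
(4,6)Q 0/0 ok
(5,0)P 2/2 ok
(5,1)P 3/3 ok
(5,3)P 1/2 ok
(6,0)P 2/2 ok
(6,1)P 3/3 ok
(6,2)P 1/2 ok
(6,3)Q 1/3 unhappy
(6,4)Q 1/1 ok
(6,6)P 0/0 ok
Unsatisfied: (0,5), (1,5), (1,6), (2,1), (2,2), (2,4), (3,4), (3,5), (6,3) — 9 in total.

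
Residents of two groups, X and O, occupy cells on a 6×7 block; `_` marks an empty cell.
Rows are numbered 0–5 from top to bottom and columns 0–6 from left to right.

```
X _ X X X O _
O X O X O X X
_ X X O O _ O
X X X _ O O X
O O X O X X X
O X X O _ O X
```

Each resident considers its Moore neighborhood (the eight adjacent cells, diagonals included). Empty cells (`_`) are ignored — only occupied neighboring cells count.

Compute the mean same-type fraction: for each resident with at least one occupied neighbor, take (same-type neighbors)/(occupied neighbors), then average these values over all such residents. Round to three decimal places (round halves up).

Row 0: (0,0)X 1/2 · (0,2)X 3/4 · (0,3)X 3/5 · (0,4)X 3/5 · (0,5)O 1/4
Row 1: (1,0)O 0/3 · (1,1)X 4/6 · (1,2)O 1/7 · (1,3)X 4/8 · (1,4)O 3/7 · (1,5)X 2/6 · (1,6)X 1/3
Row 2: (2,1)X 5/7 · (2,2)X 5/7 · (2,3)O 4/7 · (2,4)O 4/6 · (2,6)O 1/4
Row 3: (3,0)X 2/4 · (3,1)X 5/7 · (3,2)X 4/7 · (3,4)O 4/6 · (3,5)O 3/7 · (3,6)X 2/4
Row 4: (4,0)O 2/5 · (4,1)O 2/8 · (4,2)X 4/7 · (4,3)O 2/6 · (4,4)X 1/6 · (4,5)X 4/7 · (4,6)X 3/5
Row 5: (5,0)O 2/3 · (5,1)X 2/5 · (5,2)X 2/5 · (5,3)O 1/4 · (5,5)O 0/4 · (5,6)X 2/3
Sum over 36 residents: 1/2 + 3/4 + 3/5 + 3/5 + 1/4 + 0/3 + 4/6 + 1/7 + 4/8 + 3/7 + 2/6 + 1/3 + 5/7 + 5/7 + 4/7 + 4/6 + 1/4 + 2/4 + 5/7 + 4/7 + 4/6 + 3/7 + 2/4 + 2/5 + 2/8 + 4/7 + 2/6 + 1/6 + 4/7 + 3/5 + 2/3 + 2/5 + 2/5 + 1/4 + 0/4 + 2/3 = 467/28; mean = 467/28 ÷ 36 = 467/1008 = 0.463293… → 0.463.

0.463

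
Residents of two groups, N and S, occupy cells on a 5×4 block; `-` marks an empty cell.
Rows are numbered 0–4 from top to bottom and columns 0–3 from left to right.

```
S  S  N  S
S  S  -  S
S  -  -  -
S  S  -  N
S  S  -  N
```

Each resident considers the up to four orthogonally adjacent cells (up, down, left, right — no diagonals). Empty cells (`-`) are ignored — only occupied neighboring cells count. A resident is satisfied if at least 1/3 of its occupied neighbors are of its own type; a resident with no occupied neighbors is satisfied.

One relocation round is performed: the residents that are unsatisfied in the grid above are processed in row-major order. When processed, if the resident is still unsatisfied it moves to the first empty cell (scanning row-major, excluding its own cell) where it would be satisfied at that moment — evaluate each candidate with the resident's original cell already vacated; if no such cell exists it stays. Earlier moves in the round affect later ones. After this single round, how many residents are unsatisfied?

Initially unsatisfied (in order): (0,2).
  (0,2) → (2,2).
Resulting grid:
S S - S
S S - S
S - N -
S S - N
S S - N
All satisfied now.

0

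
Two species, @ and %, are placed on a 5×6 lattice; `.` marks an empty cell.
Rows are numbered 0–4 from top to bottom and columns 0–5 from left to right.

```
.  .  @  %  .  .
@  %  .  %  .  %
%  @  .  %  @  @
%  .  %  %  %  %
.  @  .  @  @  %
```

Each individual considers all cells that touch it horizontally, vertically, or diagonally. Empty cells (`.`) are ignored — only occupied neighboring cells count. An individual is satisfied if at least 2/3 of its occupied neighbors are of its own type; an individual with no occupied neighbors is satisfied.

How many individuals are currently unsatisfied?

18

(0,2)@ 0/3 not
(0,3)% 1/2 not
(1,0)@ 1/3 not
(1,1)% 1/4 not
(1,3)% 2/4 not
(1,5)% 0/2 not
(2,0)% 2/4 not
(2,1)@ 1/5 not
(2,3)% 4/5 satisfied
(2,4)@ 1/7 not
(2,5)@ 1/4 not
(3,0)% 1/3 not
(3,2)% 2/5 not
(3,3)% 3/6 not
(3,4)% 4/8 not
(3,5)% 2/5 not
(4,1)@ 0/2 not
(4,3)@ 1/4 not
(4,4)@ 1/5 not
(4,5)% 2/3 satisfied
Unsatisfied: (0,2), (0,3), (1,0), (1,1), (1,3), (1,5), (2,0), (2,1), (2,4), (2,5), (3,0), (3,2), (3,3), (3,4), (3,5), (4,1), (4,3), (4,4) — 18 in total.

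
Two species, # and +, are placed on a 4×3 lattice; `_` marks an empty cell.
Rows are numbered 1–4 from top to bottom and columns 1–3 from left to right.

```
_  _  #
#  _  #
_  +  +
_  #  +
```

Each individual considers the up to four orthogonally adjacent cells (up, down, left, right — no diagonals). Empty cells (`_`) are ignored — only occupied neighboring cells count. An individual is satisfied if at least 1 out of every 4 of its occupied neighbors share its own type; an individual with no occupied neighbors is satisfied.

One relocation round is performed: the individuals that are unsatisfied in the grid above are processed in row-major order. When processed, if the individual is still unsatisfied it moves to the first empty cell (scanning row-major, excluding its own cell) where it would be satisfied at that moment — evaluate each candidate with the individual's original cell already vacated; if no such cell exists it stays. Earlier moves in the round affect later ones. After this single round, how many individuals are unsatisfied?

Initially unsatisfied (in order): (4,2).
  (4,2) → (1,1).
Resulting grid:
# _ #
# _ #
_ + +
_ _ +
All satisfied now.

0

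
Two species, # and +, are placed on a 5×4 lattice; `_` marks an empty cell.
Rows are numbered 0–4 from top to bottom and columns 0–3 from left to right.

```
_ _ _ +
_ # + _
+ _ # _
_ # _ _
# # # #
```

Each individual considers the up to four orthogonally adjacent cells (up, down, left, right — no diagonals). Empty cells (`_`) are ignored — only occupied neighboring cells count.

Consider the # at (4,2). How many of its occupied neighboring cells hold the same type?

2

Occupied neighbors of (4,2): (4,1)=#, (4,3)=#.
Same type (#): 2 of 2.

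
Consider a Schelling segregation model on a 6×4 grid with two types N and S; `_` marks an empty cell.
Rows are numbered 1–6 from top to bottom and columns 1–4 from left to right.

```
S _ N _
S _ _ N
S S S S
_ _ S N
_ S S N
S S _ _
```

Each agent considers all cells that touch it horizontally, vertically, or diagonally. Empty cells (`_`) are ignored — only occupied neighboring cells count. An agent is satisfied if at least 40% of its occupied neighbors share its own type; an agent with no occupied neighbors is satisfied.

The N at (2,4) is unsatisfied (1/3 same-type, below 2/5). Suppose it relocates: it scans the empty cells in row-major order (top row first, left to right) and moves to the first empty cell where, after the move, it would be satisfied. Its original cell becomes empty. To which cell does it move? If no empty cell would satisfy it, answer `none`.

(1,4)

Vacating (2,4). Empty cells in order:
  (1,2): 1/3 same-type → still unsatisfied.
  (1,4): 1/1 same-type → satisfied — stop here.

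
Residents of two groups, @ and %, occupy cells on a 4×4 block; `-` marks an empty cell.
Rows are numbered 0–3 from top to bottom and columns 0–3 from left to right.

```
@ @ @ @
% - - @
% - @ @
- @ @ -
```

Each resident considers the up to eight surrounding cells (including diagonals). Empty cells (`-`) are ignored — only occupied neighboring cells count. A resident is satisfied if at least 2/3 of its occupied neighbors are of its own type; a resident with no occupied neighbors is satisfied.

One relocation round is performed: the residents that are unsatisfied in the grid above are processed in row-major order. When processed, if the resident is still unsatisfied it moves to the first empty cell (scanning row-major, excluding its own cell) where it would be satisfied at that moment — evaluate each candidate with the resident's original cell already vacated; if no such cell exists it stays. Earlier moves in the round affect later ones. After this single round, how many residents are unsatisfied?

Initially unsatisfied (in order): (0,0), (1,0), (2,0).
  (0,0) → (1,2).
  (1,0): no empty cell satisfies it; stays.
  (2,0): no empty cell satisfies it; stays.
Resulting grid:
- @ @ @
% - @ @
% - @ @
- @ @ -
Unsatisfied now: (1,0), (2,0).

2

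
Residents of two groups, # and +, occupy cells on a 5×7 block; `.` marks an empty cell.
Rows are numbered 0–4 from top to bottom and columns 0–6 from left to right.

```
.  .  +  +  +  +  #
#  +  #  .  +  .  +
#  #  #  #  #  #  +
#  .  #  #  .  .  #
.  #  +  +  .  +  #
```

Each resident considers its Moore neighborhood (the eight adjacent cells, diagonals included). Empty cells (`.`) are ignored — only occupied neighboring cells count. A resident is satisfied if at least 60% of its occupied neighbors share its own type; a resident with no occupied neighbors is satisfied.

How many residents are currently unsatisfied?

12

(0,2)+ 2/3 ok
(0,3)+ 3/4 ok
(0,4)+ 3/3 ok
(0,5)+ 3/4 ok
(0,6)# 0/2 unhappy
(1,0)# 2/3 ok
(1,1)+ 1/6 unhappy
(1,2)# 3/6 unhappy
(1,4)+ 3/6 unhappy
(1,6)+ 2/4 unhappy
(2,0)# 3/4 ok
(2,1)# 6/7 ok
(2,2)# 5/6 ok
(2,3)# 5/6 ok
(2,4)# 3/4 ok
(2,5)# 2/5 unhappy
(2,6)+ 1/3 unhappy
(3,0)# 3/3 ok
(3,2)# 5/7 ok
(3,3)# 4/6 ok
(3,6)# 2/4 unhappy
(4,1)# 2/3 ok
(4,2)+ 1/4 unhappy
(4,3)+ 1/3 unhappy
(4,5)+ 0/2 unhappy
(4,6)# 1/2 unhappy
Unsatisfied: (0,6), (1,1), (1,2), (1,4), (1,6), (2,5), (2,6), (3,6), (4,2), (4,3), (4,5), (4,6) — 12 in total.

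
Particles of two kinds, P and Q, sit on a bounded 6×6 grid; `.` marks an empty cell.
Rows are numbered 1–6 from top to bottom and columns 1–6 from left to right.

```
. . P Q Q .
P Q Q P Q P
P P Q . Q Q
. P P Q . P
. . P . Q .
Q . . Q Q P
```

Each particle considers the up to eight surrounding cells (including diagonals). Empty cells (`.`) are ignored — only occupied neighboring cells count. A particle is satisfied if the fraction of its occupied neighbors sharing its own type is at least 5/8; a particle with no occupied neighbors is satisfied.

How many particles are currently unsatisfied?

17

Row 1: (1,3)P 1/4 ✗ · (1,4)Q 3/5 ✗ · (1,5)Q 2/4 ✗
Row 2: (2,1)P 2/3 ✓ · (2,2)Q 2/6 ✗ · (2,3)Q 3/6 ✗ · (2,4)P 1/7 ✗ · (2,5)Q 4/6 ✓ · (2,6)P 0/4 ✗
Row 3: (3,1)P 3/4 ✓ · (3,2)P 4/7 ✗ · (3,3)Q 3/7 ✗ · (3,5)Q 3/6 ✗ · (3,6)Q 2/4 ✗
Row 4: (4,2)P 4/5 ✓ · (4,3)P 3/5 ✗ · (4,4)Q 3/5 ✗ · (4,6)P 0/3 ✗
Row 5: (5,3)P 2/4 ✗ · (5,5)Q 3/5 ✗
Row 6: (6,1)Q 0/0 ✓ · (6,4)Q 2/3 ✓ · (6,5)Q 2/3 ✓ · (6,6)P 0/2 ✗
Unsatisfied: (1,3), (1,4), (1,5), (2,2), (2,3), (2,4), (2,6), (3,2), (3,3), (3,5), (3,6), (4,3), (4,4), (4,6), (5,3), (5,5), (6,6) — 17 in total.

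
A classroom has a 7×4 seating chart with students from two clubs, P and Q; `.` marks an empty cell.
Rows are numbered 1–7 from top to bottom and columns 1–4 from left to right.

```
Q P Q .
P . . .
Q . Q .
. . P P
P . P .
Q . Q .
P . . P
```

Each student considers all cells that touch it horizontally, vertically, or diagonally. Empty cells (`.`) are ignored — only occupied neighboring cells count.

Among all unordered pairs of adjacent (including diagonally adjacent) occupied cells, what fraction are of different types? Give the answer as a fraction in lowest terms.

5/7

Scan each occupied cell's neighbors to the right and below (and the two forward diagonals) so each pair is counted once.
From row 1: 3 unlike of 4 pairs (running 3/4).
From row 2: 1 unlike of 1 pairs (running 4/5).
From row 3: 2 unlike of 2 pairs (running 6/7).
From row 4: 0 unlike of 3 pairs (running 6/10).
From row 5: 2 unlike of 2 pairs (running 8/12).
From row 6: 2 unlike of 2 pairs (running 10/14).
Total adjacent occupied pairs: 14; unlike-type pairs: 10.
10/14 reduces to 5/7.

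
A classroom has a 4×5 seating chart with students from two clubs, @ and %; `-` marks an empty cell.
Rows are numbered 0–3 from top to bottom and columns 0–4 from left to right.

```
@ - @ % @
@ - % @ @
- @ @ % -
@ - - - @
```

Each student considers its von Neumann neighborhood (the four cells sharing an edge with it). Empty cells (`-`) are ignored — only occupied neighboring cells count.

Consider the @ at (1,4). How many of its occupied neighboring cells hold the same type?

2

Occupied neighbors of (1,4): (0,4)=@, (1,3)=@.
Same type (@): 2 of 2.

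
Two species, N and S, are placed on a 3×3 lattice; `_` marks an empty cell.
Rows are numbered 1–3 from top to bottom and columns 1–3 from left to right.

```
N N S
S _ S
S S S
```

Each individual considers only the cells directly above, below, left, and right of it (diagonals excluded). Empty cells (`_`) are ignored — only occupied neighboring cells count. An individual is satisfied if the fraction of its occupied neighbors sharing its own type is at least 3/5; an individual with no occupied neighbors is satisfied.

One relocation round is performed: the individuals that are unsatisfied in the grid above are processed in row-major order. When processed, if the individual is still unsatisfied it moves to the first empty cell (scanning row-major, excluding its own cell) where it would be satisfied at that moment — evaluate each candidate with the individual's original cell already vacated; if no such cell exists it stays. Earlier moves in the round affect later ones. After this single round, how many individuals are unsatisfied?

Initially unsatisfied (in order): (1,1), (1,2), (1,3), (2,1).
  (1,1): no empty cell satisfies it; stays.
  (1,2): no empty cell satisfies it; stays.
  (1,3) → (2,2).
  (2,1): now satisfied by earlier moves; stays.
Resulting grid:
N N _
S S S
S S S
Unsatisfied now: (1,1), (1,2).

2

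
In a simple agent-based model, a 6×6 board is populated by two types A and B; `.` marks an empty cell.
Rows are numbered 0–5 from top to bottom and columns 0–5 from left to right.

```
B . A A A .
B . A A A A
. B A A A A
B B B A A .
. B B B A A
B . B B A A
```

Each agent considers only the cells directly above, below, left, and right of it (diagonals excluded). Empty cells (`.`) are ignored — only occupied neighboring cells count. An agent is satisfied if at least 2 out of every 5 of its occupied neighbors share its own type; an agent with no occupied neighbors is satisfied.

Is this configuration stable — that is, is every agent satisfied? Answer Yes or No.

(0,0)B 1/1 ok
(0,2)A 2/2 ok
(0,3)A 3/3 ok
(0,4)A 2/2 ok
(1,0)B 1/1 ok
(1,2)A 3/3 ok
(1,3)A 4/4 ok
(1,4)A 4/4 ok
(1,5)A 2/2 ok
(2,1)B 1/2 ok
(2,2)A 2/4 ok
(2,3)A 4/4 ok
(2,4)A 4/4 ok
(2,5)A 2/2 ok
(3,0)B 1/1 ok
(3,1)B 4/4 ok
(3,2)B 2/4 ok
(3,3)A 2/4 ok
(3,4)A 3/3 ok
(4,1)B 2/2 ok
(4,2)B 4/4 ok
(4,3)B 2/4 ok
(4,4)A 3/4 ok
(4,5)A 2/2 ok
(5,0)B 0/0 ok
(5,2)B 2/2 ok
(5,3)B 2/3 ok
(5,4)A 2/3 ok
(5,5)A 2/2 ok
All meet the threshold, so the configuration is stable.

Yes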